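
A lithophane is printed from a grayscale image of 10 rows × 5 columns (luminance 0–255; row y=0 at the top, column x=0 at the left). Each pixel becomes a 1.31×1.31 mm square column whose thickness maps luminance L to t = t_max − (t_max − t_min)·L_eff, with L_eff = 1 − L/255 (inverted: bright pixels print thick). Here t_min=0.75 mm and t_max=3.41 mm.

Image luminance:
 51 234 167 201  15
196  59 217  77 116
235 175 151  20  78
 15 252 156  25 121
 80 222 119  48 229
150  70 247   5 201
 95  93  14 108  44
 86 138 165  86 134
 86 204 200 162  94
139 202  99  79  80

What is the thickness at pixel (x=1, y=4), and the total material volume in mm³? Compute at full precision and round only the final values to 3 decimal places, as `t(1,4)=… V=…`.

t(1,4)=3.066 V=176.058

span = t_max - t_min = 3.41 - 0.75 = 2.660
L(1,4) = 222, L_eff = 1 - 222/255 = 0.129412 (inverted)
t(1,4) = 3.41 - 2.660·0.129412 = 3.066
Σt over all 10·5 pixels = 87203/850 ≈ 102.5917647
V = pitch²·Σt = 1.31²·87203/850 = 176.058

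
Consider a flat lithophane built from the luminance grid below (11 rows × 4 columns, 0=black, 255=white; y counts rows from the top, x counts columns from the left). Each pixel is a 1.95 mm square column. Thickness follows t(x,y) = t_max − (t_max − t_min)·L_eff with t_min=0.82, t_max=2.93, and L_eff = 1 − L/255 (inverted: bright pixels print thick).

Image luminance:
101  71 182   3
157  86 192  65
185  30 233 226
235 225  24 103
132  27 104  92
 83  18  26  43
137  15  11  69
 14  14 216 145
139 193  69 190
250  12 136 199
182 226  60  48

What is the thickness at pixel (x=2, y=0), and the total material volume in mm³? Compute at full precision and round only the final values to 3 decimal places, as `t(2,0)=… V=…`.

t(2,0)=2.326 V=293.506

span = t_max - t_min = 2.93 - 0.82 = 2.110
L(2,0) = 182, L_eff = 1 - 182/255 = 0.286275 (inverted)
t(2,0) = 2.93 - 2.110·0.286275 = 2.326
Σt over all 11·4 pixels = 164024/2125 ≈ 77.1877647
V = pitch²·Σt = 1.95²·164024/2125 = 293.506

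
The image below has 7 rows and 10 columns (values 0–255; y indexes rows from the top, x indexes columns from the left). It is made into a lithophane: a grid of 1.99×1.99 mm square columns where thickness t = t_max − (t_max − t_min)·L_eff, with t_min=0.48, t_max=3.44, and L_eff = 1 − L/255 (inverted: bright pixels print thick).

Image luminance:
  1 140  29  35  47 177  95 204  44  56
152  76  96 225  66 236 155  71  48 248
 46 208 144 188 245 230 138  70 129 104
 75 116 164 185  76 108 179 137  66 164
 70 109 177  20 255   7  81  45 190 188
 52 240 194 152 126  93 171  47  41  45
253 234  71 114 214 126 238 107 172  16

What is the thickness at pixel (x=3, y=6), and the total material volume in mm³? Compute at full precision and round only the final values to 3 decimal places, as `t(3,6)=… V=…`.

t(3,6)=1.803 V=538.545

span = t_max - t_min = 3.44 - 0.48 = 2.960
L(3,6) = 114, L_eff = 1 - 114/255 = 0.552941 (inverted)
t(3,6) = 3.44 - 2.960·0.552941 = 1.803
Σt over all 7·10 pixels = 866954/6375 ≈ 135.9927843
V = pitch²·Σt = 1.99²·866954/6375 = 538.545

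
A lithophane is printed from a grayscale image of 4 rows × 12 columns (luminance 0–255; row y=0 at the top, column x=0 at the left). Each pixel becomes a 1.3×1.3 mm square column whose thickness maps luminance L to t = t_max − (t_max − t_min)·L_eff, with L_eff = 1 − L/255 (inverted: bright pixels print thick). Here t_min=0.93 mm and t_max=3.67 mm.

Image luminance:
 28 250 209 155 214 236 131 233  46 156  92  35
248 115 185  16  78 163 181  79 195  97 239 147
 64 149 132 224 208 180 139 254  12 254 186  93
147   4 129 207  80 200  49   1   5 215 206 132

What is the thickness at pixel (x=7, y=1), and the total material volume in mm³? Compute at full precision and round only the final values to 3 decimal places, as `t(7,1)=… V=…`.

t(7,1)=1.779 V=198.888

span = t_max - t_min = 3.67 - 0.93 = 2.740
L(7,1) = 79, L_eff = 1 - 79/255 = 0.690196 (inverted)
t(7,1) = 3.67 - 2.740·0.690196 = 1.779
Σt over all 4·12 pixels = 250081/2125 ≈ 117.6851765
V = pitch²·Σt = 1.3²·250081/2125 = 198.888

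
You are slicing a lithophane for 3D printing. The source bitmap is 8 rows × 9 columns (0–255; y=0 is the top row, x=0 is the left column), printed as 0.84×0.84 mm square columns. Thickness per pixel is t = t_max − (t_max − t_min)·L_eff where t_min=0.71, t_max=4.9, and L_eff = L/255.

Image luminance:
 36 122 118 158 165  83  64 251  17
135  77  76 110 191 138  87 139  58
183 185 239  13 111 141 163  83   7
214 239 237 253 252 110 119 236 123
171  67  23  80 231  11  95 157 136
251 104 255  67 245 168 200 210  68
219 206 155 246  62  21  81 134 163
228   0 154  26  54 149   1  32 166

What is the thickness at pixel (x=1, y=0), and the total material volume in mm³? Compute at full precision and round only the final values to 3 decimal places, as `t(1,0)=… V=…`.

span = t_max - t_min = 4.9 - 0.71 = 4.190
L(1,0) = 122, L_eff = 122/255 = 0.478431
t(1,0) = 4.9 - 4.190·0.478431 = 2.895
Σt over all 8·9 pixels = 4986989/25500 ≈ 195.5681961
V = pitch²·Σt = 0.84²·4986989/25500 = 137.993

t(1,0)=2.895 V=137.993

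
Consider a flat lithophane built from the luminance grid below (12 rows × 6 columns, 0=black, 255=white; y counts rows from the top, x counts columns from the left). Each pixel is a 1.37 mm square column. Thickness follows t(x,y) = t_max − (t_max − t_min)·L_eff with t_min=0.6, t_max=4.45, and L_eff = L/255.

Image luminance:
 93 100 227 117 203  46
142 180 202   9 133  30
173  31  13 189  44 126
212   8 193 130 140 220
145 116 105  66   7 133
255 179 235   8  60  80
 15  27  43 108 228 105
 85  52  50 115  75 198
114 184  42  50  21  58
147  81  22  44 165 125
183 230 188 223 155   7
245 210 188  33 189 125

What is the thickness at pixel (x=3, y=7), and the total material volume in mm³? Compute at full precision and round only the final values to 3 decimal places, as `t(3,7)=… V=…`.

t(3,7)=2.714 V=361.057

span = t_max - t_min = 4.45 - 0.6 = 3.850
L(3,7) = 115, L_eff = 115/255 = 0.450980
t(3,7) = 4.45 - 3.850·0.450980 = 2.714
Σt over all 12·6 pixels = 49054/255 ≈ 192.3686275
V = pitch²·Σt = 1.37²·49054/255 = 361.057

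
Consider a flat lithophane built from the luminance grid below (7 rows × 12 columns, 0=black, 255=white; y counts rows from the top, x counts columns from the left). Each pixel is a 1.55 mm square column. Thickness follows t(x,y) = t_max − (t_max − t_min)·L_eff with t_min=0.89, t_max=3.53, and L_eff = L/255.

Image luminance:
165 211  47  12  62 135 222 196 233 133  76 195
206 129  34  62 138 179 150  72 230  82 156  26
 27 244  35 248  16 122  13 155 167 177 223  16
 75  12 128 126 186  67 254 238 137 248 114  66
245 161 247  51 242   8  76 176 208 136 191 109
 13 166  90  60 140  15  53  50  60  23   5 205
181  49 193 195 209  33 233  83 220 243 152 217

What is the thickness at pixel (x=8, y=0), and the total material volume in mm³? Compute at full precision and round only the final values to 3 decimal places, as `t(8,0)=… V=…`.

t(8,0)=1.118 V=439.210

span = t_max - t_min = 3.53 - 0.89 = 2.640
L(8,0) = 233, L_eff = 233/255 = 0.913725
t(8,0) = 3.53 - 2.640·0.913725 = 1.118
Σt over all 7·12 pixels = 388479/2125 ≈ 182.8136471
V = pitch²·Σt = 1.55²·388479/2125 = 439.210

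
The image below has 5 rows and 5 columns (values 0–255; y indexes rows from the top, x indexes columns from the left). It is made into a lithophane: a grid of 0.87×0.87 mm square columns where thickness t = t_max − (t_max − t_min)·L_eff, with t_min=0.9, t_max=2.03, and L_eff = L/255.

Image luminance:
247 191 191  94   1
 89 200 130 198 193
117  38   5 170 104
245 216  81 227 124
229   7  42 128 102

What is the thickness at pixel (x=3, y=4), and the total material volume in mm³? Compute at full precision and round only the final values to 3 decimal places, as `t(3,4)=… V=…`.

span = t_max - t_min = 2.03 - 0.9 = 1.130
L(3,4) = 128, L_eff = 128/255 = 0.501961
t(3,4) = 2.03 - 1.130·0.501961 = 1.463
Σt over all 5·5 pixels = 76119/2125 ≈ 35.8207059
V = pitch²·Σt = 0.87²·76119/2125 = 27.113

t(3,4)=1.463 V=27.113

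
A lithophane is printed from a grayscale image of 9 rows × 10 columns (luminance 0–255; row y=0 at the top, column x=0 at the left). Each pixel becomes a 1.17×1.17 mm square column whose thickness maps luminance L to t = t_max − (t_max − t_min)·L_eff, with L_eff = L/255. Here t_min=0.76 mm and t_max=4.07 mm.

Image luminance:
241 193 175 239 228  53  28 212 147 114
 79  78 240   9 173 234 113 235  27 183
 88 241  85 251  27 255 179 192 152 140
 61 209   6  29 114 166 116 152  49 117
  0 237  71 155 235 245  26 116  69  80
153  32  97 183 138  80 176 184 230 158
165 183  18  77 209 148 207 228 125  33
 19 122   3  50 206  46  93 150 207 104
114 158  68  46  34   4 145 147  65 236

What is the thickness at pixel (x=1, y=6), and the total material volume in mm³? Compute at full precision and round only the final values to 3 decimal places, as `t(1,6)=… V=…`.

span = t_max - t_min = 4.07 - 0.76 = 3.310
L(1,6) = 183, L_eff = 183/255 = 0.717647
t(1,6) = 4.07 - 3.310·0.717647 = 1.695
Σt over all 9·10 pixels = 1093259/5100 ≈ 214.3645098
V = pitch²·Σt = 1.17²·1093259/5100 = 293.444

t(1,6)=1.695 V=293.444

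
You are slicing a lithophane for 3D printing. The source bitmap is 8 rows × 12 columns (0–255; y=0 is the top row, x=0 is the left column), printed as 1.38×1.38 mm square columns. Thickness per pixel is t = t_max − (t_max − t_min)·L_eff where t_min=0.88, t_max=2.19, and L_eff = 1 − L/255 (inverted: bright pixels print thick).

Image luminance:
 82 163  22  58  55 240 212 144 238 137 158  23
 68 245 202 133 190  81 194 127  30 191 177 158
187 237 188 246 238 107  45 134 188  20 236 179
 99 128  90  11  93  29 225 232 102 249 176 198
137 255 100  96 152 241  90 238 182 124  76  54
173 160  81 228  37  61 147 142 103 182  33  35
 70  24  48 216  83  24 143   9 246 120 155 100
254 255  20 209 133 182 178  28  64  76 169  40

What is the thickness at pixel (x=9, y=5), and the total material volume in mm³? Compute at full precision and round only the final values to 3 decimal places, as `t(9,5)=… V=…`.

span = t_max - t_min = 2.19 - 0.88 = 1.310
L(9,5) = 182, L_eff = 1 - 182/255 = 0.286275 (inverted)
t(9,5) = 2.19 - 1.310·0.286275 = 1.815
Σt over all 8·12 pixels = 1924559/12750 ≈ 150.9458039
V = pitch²·Σt = 1.38²·1924559/12750 = 287.461

t(9,5)=1.815 V=287.461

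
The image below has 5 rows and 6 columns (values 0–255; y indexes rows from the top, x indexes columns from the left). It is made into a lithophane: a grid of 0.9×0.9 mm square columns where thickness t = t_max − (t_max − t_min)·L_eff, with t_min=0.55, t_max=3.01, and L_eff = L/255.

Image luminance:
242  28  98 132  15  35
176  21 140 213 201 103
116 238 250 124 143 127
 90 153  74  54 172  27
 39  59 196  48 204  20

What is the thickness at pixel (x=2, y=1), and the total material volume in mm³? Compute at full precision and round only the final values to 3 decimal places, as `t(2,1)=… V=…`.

span = t_max - t_min = 3.01 - 0.55 = 2.460
L(2,1) = 140, L_eff = 140/255 = 0.549020
t(2,1) = 3.01 - 2.460·0.549020 = 1.659
Σt over all 5·6 pixels = 238717/4250 ≈ 56.1687059
V = pitch²·Σt = 0.9²·238717/4250 = 45.497

t(2,1)=1.659 V=45.497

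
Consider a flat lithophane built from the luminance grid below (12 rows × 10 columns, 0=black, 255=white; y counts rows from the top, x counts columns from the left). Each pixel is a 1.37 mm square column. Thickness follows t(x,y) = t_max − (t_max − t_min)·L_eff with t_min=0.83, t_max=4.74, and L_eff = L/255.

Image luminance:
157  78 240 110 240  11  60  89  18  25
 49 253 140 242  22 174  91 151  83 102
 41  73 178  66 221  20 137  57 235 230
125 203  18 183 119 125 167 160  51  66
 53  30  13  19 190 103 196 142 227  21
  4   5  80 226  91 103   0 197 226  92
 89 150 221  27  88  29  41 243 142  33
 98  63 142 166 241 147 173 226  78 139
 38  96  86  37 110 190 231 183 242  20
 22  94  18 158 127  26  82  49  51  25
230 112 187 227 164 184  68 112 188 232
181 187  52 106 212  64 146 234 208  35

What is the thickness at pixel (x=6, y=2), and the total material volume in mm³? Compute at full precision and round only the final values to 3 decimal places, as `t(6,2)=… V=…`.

span = t_max - t_min = 4.74 - 0.83 = 3.910
L(6,2) = 137, L_eff = 137/255 = 0.537255
t(6,2) = 4.74 - 3.910·0.537255 = 2.639
Σt over all 12·10 pixels = 261253/750 ≈ 348.3373333
V = pitch²·Σt = 1.37²·261253/750 = 653.794

t(6,2)=2.639 V=653.794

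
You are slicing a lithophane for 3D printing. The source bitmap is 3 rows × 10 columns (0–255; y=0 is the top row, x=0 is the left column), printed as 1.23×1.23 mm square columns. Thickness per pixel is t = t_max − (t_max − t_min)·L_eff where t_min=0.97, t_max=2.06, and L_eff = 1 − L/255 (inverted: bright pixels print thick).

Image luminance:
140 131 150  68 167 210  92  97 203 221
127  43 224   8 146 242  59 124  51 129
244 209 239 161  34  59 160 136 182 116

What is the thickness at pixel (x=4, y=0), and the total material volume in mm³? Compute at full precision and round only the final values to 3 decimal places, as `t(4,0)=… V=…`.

span = t_max - t_min = 2.06 - 0.97 = 1.090
L(4,0) = 167, L_eff = 1 - 167/255 = 0.345098 (inverted)
t(4,0) = 2.06 - 1.090·0.345098 = 1.684
Σt over all 3·10 pixels = 598399/12750 ≈ 46.9332549
V = pitch²·Σt = 1.23²·598399/12750 = 71.005

t(4,0)=1.684 V=71.005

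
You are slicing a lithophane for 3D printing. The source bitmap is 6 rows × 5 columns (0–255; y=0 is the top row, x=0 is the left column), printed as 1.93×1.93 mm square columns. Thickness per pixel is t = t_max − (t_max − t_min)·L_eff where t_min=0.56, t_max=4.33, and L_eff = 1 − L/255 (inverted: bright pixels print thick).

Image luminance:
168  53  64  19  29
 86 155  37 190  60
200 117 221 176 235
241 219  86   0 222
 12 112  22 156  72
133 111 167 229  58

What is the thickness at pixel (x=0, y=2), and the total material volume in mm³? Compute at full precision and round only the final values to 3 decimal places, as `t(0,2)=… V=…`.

t(0,2)=3.517 V=263.584

span = t_max - t_min = 4.33 - 0.56 = 3.770
L(0,2) = 200, L_eff = 1 - 200/255 = 0.215686 (inverted)
t(0,2) = 4.33 - 3.770·0.215686 = 3.517
Σt over all 6·5 pixels = 36089/510 ≈ 70.7627451
V = pitch²·Σt = 1.93²·36089/510 = 263.584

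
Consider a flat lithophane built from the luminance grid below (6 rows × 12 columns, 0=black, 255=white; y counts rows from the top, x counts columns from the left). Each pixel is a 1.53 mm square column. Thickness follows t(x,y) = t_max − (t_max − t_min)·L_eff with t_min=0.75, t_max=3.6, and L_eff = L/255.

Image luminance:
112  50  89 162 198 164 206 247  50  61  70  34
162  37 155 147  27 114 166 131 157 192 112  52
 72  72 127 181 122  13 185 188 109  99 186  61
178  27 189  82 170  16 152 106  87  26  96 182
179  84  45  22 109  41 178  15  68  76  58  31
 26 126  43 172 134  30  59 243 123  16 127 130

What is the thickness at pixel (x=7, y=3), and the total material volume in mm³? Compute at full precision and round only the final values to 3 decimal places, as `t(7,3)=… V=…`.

span = t_max - t_min = 3.6 - 0.75 = 2.850
L(7,3) = 106, L_eff = 106/255 = 0.415686
t(7,3) = 3.6 - 2.850·0.415686 = 2.415
Σt over all 6·12 pixels = 73319/425 ≈ 172.5152941
V = pitch²·Σt = 1.53²·73319/425 = 403.841

t(7,3)=2.415 V=403.841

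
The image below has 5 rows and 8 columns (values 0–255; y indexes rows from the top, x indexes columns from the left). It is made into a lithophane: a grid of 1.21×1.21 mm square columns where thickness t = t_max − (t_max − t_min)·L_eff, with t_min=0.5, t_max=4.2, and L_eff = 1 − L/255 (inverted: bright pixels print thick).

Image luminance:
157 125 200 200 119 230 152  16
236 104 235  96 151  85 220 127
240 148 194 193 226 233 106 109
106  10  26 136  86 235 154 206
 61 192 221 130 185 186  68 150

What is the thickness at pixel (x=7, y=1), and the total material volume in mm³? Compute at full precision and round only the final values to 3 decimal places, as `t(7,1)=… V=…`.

t(7,1)=2.343 V=157.892

span = t_max - t_min = 4.2 - 0.5 = 3.700
L(7,1) = 127, L_eff = 1 - 127/255 = 0.501961 (inverted)
t(7,1) = 4.2 - 3.700·0.501961 = 2.343
Σt over all 5·8 pixels = 45833/425 ≈ 107.8423529
V = pitch²·Σt = 1.21²·45833/425 = 157.892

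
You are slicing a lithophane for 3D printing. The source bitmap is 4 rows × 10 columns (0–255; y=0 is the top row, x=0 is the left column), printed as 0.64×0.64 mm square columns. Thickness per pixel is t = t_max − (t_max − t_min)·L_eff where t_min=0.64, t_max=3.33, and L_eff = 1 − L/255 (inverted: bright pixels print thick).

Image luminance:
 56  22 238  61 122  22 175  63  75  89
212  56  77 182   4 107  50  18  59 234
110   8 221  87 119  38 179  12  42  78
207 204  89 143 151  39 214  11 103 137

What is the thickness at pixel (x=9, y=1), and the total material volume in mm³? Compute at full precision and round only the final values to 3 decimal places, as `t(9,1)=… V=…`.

t(9,1)=3.108 V=28.262

span = t_max - t_min = 3.33 - 0.64 = 2.690
L(9,1) = 234, L_eff = 1 - 234/255 = 0.082353 (inverted)
t(9,1) = 3.33 - 2.690·0.082353 = 3.108
Σt over all 4·10 pixels = 51749/750 ≈ 68.9986667
V = pitch²·Σt = 0.64²·51749/750 = 28.262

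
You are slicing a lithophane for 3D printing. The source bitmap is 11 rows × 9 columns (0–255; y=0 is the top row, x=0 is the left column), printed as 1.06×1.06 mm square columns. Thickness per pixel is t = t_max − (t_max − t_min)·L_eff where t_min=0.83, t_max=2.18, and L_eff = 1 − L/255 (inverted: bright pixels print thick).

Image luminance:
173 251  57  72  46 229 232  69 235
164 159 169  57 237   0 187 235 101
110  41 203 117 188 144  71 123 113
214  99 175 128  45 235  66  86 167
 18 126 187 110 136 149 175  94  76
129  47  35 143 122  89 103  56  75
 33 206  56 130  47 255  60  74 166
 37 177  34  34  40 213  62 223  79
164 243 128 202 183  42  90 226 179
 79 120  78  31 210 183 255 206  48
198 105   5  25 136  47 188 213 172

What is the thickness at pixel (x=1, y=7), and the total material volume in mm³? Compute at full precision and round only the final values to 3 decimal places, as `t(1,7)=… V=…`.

t(1,7)=1.767 V=166.980

span = t_max - t_min = 2.18 - 0.83 = 1.350
L(1,7) = 177, L_eff = 1 - 177/255 = 0.305882 (inverted)
t(1,7) = 2.18 - 1.350·0.305882 = 1.767
Σt over all 11·9 pixels = 252639/1700 ≈ 148.6111765
V = pitch²·Σt = 1.06²·252639/1700 = 166.980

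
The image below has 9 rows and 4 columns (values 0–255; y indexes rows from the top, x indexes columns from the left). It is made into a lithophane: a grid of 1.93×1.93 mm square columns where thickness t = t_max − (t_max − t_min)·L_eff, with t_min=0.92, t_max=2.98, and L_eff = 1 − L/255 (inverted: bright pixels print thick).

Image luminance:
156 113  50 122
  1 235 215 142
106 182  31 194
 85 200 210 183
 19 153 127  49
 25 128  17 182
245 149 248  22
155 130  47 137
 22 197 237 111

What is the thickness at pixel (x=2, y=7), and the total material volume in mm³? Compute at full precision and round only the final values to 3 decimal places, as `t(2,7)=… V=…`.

span = t_max - t_min = 2.98 - 0.92 = 2.060
L(2,7) = 47, L_eff = 1 - 47/255 = 0.815686 (inverted)
t(2,7) = 2.98 - 2.060·0.815686 = 1.300
Σt over all 9·4 pixels = 179731/2550 ≈ 70.4827451
V = pitch²·Σt = 1.93²·179731/2550 = 262.541

t(2,7)=1.300 V=262.541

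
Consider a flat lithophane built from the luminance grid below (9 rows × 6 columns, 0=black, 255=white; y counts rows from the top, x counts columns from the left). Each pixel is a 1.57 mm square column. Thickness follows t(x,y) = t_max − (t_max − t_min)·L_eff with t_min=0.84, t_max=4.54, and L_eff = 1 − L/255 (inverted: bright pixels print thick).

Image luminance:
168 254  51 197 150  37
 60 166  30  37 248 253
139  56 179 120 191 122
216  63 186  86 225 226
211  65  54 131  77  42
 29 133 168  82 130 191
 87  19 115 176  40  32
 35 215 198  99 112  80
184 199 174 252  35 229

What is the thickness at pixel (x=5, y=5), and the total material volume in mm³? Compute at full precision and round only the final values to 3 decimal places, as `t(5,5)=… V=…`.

t(5,5)=3.611 V=364.096

span = t_max - t_min = 4.54 - 0.84 = 3.700
L(5,5) = 191, L_eff = 1 - 191/255 = 0.250980 (inverted)
t(5,5) = 4.54 - 3.700·0.250980 = 3.611
Σt over all 9·6 pixels = 188333/1275 ≈ 147.7121569
V = pitch²·Σt = 1.57²·188333/1275 = 364.096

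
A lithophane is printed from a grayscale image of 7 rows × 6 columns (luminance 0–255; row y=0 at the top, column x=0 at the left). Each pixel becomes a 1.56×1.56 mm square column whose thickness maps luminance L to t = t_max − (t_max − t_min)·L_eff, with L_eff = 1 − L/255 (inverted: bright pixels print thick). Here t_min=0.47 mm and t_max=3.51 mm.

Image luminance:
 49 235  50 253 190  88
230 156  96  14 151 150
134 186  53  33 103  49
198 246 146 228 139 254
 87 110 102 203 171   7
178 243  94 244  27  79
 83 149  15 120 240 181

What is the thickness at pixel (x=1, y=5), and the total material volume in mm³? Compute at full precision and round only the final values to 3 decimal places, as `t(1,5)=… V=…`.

span = t_max - t_min = 3.51 - 0.47 = 3.040
L(1,5) = 243, L_eff = 1 - 243/255 = 0.047059 (inverted)
t(1,5) = 3.51 - 3.040·0.047059 = 3.367
Σt over all 7·6 pixels = 1127813/12750 ≈ 88.4559216
V = pitch²·Σt = 1.56²·1127813/12750 = 215.266

t(1,5)=3.367 V=215.266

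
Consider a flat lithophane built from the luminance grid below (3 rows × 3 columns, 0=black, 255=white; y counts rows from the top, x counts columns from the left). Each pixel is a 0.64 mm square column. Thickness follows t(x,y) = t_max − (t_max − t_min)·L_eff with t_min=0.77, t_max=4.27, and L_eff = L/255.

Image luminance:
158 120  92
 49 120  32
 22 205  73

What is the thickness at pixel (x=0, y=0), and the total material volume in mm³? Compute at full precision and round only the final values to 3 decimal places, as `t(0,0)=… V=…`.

t(0,0)=2.101 V=10.844

span = t_max - t_min = 4.27 - 0.77 = 3.500
L(0,0) = 158, L_eff = 158/255 = 0.619608
t(0,0) = 4.27 - 3.500·0.619608 = 2.101
Σt over all 3·3 pixels = 135023/5100 ≈ 26.4750980
V = pitch²·Σt = 0.64²·135023/5100 = 10.844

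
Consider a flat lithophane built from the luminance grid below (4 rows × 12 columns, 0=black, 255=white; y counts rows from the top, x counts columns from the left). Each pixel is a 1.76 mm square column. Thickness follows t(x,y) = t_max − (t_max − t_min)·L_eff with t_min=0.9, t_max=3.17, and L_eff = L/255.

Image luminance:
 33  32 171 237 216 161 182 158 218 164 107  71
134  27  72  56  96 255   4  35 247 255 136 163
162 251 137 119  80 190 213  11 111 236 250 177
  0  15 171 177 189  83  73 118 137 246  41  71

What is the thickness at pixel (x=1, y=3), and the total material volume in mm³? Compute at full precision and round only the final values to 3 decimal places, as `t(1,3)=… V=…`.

span = t_max - t_min = 3.17 - 0.9 = 2.270
L(1,3) = 15, L_eff = 15/255 = 0.058824
t(1,3) = 3.17 - 2.270·0.058824 = 3.036
Σt over all 4·12 pixels = 601826/6375 ≈ 94.4040784
V = pitch²·Σt = 1.76²·601826/6375 = 292.426

t(1,3)=3.036 V=292.426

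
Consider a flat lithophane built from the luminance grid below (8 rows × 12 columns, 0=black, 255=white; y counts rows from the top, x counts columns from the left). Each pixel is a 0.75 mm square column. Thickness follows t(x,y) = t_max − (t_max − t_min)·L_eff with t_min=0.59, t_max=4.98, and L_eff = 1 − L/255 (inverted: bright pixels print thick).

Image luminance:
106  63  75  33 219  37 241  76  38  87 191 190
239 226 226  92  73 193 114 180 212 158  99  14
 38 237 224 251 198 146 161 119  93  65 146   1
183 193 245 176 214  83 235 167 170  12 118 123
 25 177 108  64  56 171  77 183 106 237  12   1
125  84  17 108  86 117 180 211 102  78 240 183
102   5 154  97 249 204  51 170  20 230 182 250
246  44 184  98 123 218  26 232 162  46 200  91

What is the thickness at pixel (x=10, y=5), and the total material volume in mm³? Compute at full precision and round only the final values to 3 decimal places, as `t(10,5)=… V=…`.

t(10,5)=4.722 V=156.898

span = t_max - t_min = 4.98 - 0.59 = 4.390
L(10,5) = 240, L_eff = 1 - 240/255 = 0.058824 (inverted)
t(10,5) = 4.98 - 4.390·0.058824 = 4.722
Σt over all 8·12 pixels = 592724/2125 ≈ 278.9289412
V = pitch²·Σt = 0.75²·592724/2125 = 156.898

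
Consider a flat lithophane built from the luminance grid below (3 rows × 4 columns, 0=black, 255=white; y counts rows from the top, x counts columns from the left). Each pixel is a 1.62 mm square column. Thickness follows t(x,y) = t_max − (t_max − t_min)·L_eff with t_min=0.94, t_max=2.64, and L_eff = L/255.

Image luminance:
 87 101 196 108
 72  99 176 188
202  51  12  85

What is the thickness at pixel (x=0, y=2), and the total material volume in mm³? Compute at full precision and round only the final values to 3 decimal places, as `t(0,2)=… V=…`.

t(0,2)=1.293 V=59.049

span = t_max - t_min = 2.64 - 0.94 = 1.700
L(0,2) = 202, L_eff = 202/255 = 0.792157
t(0,2) = 2.64 - 1.700·0.792157 = 1.293
Σt over all 3·4 pixels = 22.5
V = pitch²·Σt = 1.62²·22.5 = 59.049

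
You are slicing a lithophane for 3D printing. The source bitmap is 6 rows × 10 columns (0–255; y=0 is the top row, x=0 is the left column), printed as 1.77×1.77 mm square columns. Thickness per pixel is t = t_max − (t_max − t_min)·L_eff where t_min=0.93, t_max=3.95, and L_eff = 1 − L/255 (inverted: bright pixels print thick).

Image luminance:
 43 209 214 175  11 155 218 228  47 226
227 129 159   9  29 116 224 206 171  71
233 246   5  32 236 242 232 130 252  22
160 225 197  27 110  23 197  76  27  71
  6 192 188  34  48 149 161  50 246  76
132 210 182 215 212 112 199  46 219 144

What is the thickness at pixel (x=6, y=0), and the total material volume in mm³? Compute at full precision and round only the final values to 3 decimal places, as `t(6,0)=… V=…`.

t(6,0)=3.512 V=487.634

span = t_max - t_min = 3.95 - 0.93 = 3.020
L(6,0) = 218, L_eff = 1 - 218/255 = 0.145098 (inverted)
t(6,0) = 3.95 - 3.020·0.145098 = 3.512
Σt over all 6·10 pixels = 1984531/12750 ≈ 155.6494902
V = pitch²·Σt = 1.77²·1984531/12750 = 487.634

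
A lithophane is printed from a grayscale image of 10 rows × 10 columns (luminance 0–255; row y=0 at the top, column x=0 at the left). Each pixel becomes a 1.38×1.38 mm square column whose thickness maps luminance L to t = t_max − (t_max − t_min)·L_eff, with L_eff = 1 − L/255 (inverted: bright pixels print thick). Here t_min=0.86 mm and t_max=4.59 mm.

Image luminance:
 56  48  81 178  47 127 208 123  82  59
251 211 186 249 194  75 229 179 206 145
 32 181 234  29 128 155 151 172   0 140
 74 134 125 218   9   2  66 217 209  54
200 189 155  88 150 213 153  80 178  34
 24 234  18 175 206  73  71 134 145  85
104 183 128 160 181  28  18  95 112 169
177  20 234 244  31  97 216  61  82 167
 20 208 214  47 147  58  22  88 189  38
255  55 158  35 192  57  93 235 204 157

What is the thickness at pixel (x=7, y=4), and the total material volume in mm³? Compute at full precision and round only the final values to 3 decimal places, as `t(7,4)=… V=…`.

span = t_max - t_min = 4.59 - 0.86 = 3.730
L(7,4) = 80, L_eff = 1 - 80/255 = 0.686275 (inverted)
t(7,4) = 4.59 - 3.730·0.686275 = 2.030
Σt over all 10·10 pixels = 1746326/6375 ≈ 273.9334902
V = pitch²·Σt = 1.38²·1746326/6375 = 521.679

t(7,4)=2.030 V=521.679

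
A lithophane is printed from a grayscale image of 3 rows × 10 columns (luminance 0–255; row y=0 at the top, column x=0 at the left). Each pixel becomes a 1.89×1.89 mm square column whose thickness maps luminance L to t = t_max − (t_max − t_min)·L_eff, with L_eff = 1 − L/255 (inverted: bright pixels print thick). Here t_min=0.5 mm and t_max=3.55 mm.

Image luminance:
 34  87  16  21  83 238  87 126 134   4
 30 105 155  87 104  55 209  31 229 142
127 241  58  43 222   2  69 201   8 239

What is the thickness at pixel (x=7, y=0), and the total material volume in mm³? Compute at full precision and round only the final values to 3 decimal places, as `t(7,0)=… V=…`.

t(7,0)=2.007 V=189.746

span = t_max - t_min = 3.55 - 0.5 = 3.050
L(7,0) = 126, L_eff = 1 - 126/255 = 0.505882 (inverted)
t(7,0) = 3.55 - 3.050·0.505882 = 2.007
Σt over all 3·10 pixels = 270907/5100 ≈ 53.1190196
V = pitch²·Σt = 1.89²·270907/5100 = 189.746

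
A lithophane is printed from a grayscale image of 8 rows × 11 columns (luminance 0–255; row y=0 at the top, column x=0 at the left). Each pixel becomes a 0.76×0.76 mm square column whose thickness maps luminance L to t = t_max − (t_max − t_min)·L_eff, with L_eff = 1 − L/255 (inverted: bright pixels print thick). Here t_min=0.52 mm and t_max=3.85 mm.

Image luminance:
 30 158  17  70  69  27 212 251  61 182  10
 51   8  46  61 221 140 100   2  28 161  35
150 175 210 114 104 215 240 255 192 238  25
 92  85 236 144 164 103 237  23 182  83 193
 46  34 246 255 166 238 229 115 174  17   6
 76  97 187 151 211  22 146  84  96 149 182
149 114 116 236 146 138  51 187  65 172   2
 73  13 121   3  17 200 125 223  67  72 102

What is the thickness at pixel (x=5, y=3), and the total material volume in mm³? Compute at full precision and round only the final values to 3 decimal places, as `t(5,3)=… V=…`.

span = t_max - t_min = 3.85 - 0.52 = 3.330
L(5,3) = 103, L_eff = 1 - 103/255 = 0.596078 (inverted)
t(5,3) = 3.85 - 3.330·0.596078 = 1.865
Σt over all 8·11 pixels = 1578769/8500 ≈ 185.7375294
V = pitch²·Σt = 0.76²·1578769/8500 = 107.282

t(5,3)=1.865 V=107.282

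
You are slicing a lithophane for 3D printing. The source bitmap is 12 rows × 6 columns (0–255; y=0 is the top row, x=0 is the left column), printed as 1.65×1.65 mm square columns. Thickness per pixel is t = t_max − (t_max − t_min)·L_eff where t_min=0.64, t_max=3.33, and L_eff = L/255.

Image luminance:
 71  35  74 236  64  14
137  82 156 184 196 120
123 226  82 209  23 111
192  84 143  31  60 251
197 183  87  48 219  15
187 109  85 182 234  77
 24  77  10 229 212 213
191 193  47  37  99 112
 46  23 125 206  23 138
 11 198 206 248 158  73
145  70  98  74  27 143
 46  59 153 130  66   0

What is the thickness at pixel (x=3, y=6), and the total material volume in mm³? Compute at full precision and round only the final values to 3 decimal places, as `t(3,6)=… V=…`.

t(3,6)=0.914 V=410.438

span = t_max - t_min = 3.33 - 0.64 = 2.690
L(3,6) = 229, L_eff = 229/255 = 0.898039
t(3,6) = 3.33 - 2.690·0.898039 = 0.914
Σt over all 12·6 pixels = 3844327/25500 ≈ 150.7579216
V = pitch²·Σt = 1.65²·3844327/25500 = 410.438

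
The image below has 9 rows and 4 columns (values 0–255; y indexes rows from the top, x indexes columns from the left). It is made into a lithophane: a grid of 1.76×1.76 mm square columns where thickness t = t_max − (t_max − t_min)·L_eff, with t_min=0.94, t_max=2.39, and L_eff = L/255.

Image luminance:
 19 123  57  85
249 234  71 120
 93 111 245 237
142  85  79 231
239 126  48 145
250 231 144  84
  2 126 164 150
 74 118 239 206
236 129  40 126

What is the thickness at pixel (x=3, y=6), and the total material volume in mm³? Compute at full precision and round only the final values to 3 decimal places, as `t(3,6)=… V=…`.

span = t_max - t_min = 2.39 - 0.94 = 1.450
L(3,6) = 150, L_eff = 150/255 = 0.588235
t(3,6) = 2.39 - 1.450·0.588235 = 1.537
Σt over all 9·4 pixels = 48687/850 ≈ 57.2788235
V = pitch²·Σt = 1.76²·48687/850 = 177.427

t(3,6)=1.537 V=177.427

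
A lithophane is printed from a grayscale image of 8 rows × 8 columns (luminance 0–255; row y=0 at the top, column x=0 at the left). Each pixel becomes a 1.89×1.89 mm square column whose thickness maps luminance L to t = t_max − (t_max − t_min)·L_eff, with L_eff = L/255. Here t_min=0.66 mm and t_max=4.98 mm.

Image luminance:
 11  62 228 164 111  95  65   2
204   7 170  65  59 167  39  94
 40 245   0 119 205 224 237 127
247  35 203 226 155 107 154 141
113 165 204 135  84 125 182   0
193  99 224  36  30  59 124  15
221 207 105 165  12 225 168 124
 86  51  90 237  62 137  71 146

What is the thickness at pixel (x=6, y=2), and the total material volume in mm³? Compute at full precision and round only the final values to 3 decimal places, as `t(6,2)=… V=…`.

span = t_max - t_min = 4.98 - 0.66 = 4.320
L(6,2) = 237, L_eff = 237/255 = 0.929412
t(6,2) = 4.98 - 4.320·0.929412 = 0.965
Σt over all 8·8 pixels = 392772/2125 ≈ 184.8338824
V = pitch²·Σt = 1.89²·392772/2125 = 660.245

t(6,2)=0.965 V=660.245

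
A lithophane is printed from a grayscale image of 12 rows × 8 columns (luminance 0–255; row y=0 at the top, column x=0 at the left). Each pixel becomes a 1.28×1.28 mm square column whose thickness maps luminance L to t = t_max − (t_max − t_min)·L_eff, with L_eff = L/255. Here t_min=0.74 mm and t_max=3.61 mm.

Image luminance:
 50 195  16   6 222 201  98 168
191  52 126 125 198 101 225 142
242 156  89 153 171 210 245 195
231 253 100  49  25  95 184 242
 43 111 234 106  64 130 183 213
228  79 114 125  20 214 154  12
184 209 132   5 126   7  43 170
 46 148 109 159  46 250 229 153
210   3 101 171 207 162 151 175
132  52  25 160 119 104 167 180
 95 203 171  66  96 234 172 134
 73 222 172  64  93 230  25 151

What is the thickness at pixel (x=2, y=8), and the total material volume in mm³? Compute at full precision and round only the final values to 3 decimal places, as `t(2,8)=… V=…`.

t(2,8)=2.473 V=325.834

span = t_max - t_min = 3.61 - 0.74 = 2.870
L(2,8) = 101, L_eff = 101/255 = 0.396078
t(2,8) = 3.61 - 2.870·0.396078 = 2.473
Σt over all 12·8 pixels = 845211/4250 ≈ 198.8731765
V = pitch²·Σt = 1.28²·845211/4250 = 325.834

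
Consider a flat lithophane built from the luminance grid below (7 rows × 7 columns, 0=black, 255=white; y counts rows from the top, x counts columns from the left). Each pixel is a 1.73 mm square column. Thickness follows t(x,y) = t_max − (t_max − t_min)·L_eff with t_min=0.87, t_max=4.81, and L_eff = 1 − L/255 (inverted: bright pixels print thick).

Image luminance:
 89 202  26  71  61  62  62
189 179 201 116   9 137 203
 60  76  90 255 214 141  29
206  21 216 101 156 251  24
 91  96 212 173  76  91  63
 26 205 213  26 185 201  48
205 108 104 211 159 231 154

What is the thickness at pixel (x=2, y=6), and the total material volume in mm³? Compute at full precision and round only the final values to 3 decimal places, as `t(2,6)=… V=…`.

t(2,6)=2.477 V=420.076

span = t_max - t_min = 4.81 - 0.87 = 3.940
L(2,6) = 104, L_eff = 1 - 104/255 = 0.592157 (inverted)
t(2,6) = 4.81 - 3.940·0.592157 = 2.477
Σt over all 7·7 pixels = 715823/5100 ≈ 140.3574510
V = pitch²·Σt = 1.73²·715823/5100 = 420.076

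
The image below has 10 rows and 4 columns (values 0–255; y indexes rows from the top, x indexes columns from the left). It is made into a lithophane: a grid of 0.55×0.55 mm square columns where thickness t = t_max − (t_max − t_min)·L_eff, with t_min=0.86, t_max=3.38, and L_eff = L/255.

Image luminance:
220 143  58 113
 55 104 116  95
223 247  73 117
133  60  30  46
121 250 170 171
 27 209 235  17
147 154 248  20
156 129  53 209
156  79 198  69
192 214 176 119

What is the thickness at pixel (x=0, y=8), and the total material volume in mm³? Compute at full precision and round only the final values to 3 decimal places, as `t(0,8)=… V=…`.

span = t_max - t_min = 3.38 - 0.86 = 2.520
L(0,8) = 156, L_eff = 156/255 = 0.611765
t(0,8) = 3.38 - 2.520·0.611765 = 1.838
Σt over all 10·4 pixels = 174908/2125 ≈ 82.3096471
V = pitch²·Σt = 0.55²·174908/2125 = 24.899

t(0,8)=1.838 V=24.899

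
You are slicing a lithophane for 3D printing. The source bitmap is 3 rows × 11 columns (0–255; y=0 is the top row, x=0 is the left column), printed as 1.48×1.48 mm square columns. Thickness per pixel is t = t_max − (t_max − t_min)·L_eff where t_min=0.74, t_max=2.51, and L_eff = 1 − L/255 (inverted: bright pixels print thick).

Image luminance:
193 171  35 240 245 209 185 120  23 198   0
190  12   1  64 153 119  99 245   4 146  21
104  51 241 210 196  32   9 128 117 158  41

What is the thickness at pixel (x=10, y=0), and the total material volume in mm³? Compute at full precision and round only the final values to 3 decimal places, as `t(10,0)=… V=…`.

t(10,0)=0.740 V=113.697

span = t_max - t_min = 2.51 - 0.74 = 1.770
L(10,0) = 0, L_eff = 1 - 0/255 = 1.000000 (inverted)
t(10,0) = 2.51 - 1.770·1.000000 = 0.740
Σt over all 3·11 pixels = 44121/850 ≈ 51.9070588
V = pitch²·Σt = 1.48²·44121/850 = 113.697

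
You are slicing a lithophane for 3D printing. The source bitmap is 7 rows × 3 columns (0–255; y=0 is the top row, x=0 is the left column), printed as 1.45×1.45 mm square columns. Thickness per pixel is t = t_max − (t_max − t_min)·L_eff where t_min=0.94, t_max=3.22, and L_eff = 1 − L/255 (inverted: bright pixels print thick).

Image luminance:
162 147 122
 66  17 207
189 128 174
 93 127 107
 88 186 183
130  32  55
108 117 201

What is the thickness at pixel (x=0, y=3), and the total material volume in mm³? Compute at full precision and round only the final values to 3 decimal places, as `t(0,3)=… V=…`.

span = t_max - t_min = 3.22 - 0.94 = 2.280
L(0,3) = 93, L_eff = 1 - 93/255 = 0.635294 (inverted)
t(0,3) = 3.22 - 2.280·0.635294 = 1.772
Σt over all 7·3 pixels = 184177/4250 ≈ 43.3357647
V = pitch²·Σt = 1.45²·184177/4250 = 91.113

t(0,3)=1.772 V=91.113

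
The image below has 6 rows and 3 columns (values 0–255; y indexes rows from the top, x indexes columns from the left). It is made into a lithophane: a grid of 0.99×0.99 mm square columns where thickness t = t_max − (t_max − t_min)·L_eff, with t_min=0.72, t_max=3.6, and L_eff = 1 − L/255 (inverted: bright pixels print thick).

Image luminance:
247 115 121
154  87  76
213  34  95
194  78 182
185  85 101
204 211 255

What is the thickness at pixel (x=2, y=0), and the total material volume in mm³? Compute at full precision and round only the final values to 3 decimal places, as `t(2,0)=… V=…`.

t(2,0)=2.087 V=41.892

span = t_max - t_min = 3.6 - 0.72 = 2.880
L(2,0) = 121, L_eff = 1 - 121/255 = 0.525490 (inverted)
t(2,0) = 3.6 - 2.880·0.525490 = 2.087
Σt over all 6·3 pixels = 90828/2125 ≈ 42.7425882
V = pitch²·Σt = 0.99²·90828/2125 = 41.892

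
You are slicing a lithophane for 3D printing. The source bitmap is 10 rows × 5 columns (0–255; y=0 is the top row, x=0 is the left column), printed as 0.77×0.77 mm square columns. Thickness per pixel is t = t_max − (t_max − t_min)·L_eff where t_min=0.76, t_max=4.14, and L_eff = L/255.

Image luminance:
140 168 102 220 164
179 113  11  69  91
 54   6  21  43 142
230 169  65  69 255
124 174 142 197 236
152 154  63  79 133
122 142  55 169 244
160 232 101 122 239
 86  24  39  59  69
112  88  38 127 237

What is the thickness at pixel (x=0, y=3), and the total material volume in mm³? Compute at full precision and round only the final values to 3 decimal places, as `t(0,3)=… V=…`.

span = t_max - t_min = 4.14 - 0.76 = 3.380
L(0,3) = 230, L_eff = 230/255 = 0.901961
t(0,3) = 4.14 - 3.380·0.901961 = 1.091
Σt over all 10·5 pixels = 158638/1275 ≈ 124.4219608
V = pitch²·Σt = 0.77²·158638/1275 = 73.770

t(0,3)=1.091 V=73.770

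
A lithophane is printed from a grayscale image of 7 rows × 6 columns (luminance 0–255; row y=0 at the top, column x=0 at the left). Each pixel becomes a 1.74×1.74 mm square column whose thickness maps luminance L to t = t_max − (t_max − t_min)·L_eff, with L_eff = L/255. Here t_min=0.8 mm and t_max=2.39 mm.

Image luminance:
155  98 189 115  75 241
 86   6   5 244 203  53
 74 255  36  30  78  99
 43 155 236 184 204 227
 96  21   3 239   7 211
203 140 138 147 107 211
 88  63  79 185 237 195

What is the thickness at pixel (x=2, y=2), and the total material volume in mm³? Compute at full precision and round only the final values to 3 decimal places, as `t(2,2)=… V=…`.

span = t_max - t_min = 2.39 - 0.8 = 1.590
L(2,2) = 36, L_eff = 36/255 = 0.141176
t(2,2) = 2.39 - 1.590·0.141176 = 2.166
Σt over all 7·6 pixels = 563797/8500 ≈ 66.3290588
V = pitch²·Σt = 1.74²·563797/8500 = 200.818

t(2,2)=2.166 V=200.818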